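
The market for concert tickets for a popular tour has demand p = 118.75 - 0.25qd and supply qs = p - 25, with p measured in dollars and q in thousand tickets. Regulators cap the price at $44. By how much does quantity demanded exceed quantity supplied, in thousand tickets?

Rearranging demand gives qd = 475 - 4p. Without the control the market clears where 475 - 4p = p - 25, i.e. p* = 100 and q* = 75.
The ceiling of 44 is below the equilibrium price 100, so it binds.
At p = 44: qd = 475 - 4·44 = 299 and qs = 44 - 25 = 19.
Shortage = qd - qs = 299 - 19 = 280.

280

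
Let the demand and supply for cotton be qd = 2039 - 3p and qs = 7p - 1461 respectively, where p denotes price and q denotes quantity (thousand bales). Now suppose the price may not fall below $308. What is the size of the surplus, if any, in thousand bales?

0

Setting quantity demanded equal to quantity supplied, 2039 - 3p = 7p - 1461, gives p* = 350 and q* = 989.
Since 308 is below p* = 350, the floor does not bind and the free-market outcome prevails.
Since the control does not bind, there is no surplus.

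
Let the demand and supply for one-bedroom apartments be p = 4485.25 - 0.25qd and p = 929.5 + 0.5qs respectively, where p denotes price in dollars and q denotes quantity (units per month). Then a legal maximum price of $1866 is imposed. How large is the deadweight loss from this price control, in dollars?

Rearranging demand gives qd = 17941 - 4p; rearranging supply gives qs = 2p - 1859. Equilibrium: 17941 - 4p = 2p - 1859, so 19800 = 6p and p* = 3300, q* = 4741.
Because the ceiling (1866) lies below the market-clearing price, it is binding.
At p = 1866: qd = 17941 - 4·1866 = 10477 and qs = 2·1866 - 1859 = 1873.
Quantity traded falls to 1873. At q = 1873 the demand price is (17941 - 1873)/4 = 4017 and the supply price is (1859 + 1873)/2 = 1866.
Deadweight loss = ½ · (4017 - 1866) · (4741 - 1873) = ½ · 2151 · 2868 = 3084534.

3084534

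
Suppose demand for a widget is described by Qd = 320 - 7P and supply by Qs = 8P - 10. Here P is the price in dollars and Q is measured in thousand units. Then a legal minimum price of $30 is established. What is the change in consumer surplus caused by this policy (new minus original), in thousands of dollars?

Without the control the market clears where 320 - 7P = 8P - 10, i.e. P* = 22 and Q* = 166.
The floor of 30 is above the equilibrium price 22, so it binds.
At P = 30: Qd = 320 - 7·30 = 110 and Qs = 8·30 - 10 = 230.
Consumer surplus without the control is ½ · (320/7 - 22) · 166 = 13778/7.
With the floor, consumers buy 110 units at 30, so CS = ½ · (320/7 - 30) · 110 = 6050/7.
Change in consumer surplus = 6050/7 - 13778/7 = -1104.

-1104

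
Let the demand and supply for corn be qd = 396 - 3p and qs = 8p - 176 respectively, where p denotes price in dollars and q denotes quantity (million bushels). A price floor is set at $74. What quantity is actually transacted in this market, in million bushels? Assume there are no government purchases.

Setting quantity demanded equal to quantity supplied, 396 - 3p = 8p - 176, gives p* = 52 and q* = 240.
Because the floor (74) lies above the market-clearing price, it is binding.
At p = 74: qd = 396 - 3·74 = 174 and qs = 8·74 - 176 = 416.
The quantity actually transacted is the short side, demand: 174.

174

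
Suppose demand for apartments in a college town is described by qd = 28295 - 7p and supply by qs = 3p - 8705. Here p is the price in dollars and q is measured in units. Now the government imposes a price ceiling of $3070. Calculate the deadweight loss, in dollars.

Without the control the market clears where 28295 - 7p = 3p - 8705, i.e. p* = 3700 and q* = 2395.
Since 3070 < 3700, the ceiling is binding.
At p = 3070: qd = 28295 - 7·3070 = 6805 and qs = 3·3070 - 8705 = 505.
Quantity traded falls to 505. At q = 505 the demand price is (28295 - 505)/7 = 3970 and the supply price is (8705 + 505)/3 = 3070.
Deadweight loss = ½ · (3970 - 3070) · (2395 - 505) = ½ · 900 · 1890 = 850500.

850500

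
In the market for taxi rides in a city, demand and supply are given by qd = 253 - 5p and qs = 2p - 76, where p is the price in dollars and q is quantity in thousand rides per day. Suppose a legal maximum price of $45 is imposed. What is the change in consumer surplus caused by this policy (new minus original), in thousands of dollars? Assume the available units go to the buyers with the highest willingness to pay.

In a free market, 253 - 5p = 2p - 76 gives the equilibrium p* = 47, q* = 18.
Since 45 < 47, the ceiling is binding.
At p = 45: qd = 253 - 5·45 = 28 and qs = 2·45 - 76 = 14.
Consumer surplus without the control is ½ · (50.6 - 47) · 18 = 32.4.
With the ceiling, 14 units are sold at 45 (assume they go to the highest-value buyers). The demand price at q = 14 is 47.8, so CS = ½ · [(50.6 - 45) + (47.8 - 45)] · 14 = 58.8.
Change in consumer surplus = 58.8 - 32.4 = 26.4.

26.4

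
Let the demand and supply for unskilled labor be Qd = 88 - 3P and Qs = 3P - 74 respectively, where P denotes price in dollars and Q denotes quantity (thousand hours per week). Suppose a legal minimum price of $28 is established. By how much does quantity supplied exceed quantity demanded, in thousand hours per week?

6

Equilibrium: 88 - 3P = 3P - 74, so 162 = 6P and P* = 27, Q* = 7.
Because the floor (28) lies above the market-clearing price, it is binding.
At P = 28: Qd = 88 - 3·28 = 4 and Qs = 3·28 - 74 = 10.
Surplus = Qs - Qd = 10 - 4 = 6.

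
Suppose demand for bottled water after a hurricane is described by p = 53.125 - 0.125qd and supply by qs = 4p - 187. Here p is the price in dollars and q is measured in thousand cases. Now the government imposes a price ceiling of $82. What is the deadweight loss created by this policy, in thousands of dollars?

0

Rearranging demand gives qd = 425 - 8p. Setting quantity demanded equal to quantity supplied, 425 - 8p = 4p - 187, gives p* = 51 and q* = 17.
The ceiling of 82 is above the equilibrium price 51, so it is not binding; the market clears at p* = 51, q* = 17.
Since the control does not bind, no trades are prevented and deadweight loss is zero.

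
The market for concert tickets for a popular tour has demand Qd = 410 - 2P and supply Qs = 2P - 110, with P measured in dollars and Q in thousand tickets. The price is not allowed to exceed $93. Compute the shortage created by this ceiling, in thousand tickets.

148

Setting quantity demanded equal to quantity supplied, 410 - 2P = 2P - 110, gives P* = 130 and Q* = 150.
The ceiling of 93 is below the equilibrium price 130, so it binds.
At P = 93: Qd = 410 - 2·93 = 224 and Qs = 2·93 - 110 = 76.
Shortage = Qd - Qs = 224 - 76 = 148.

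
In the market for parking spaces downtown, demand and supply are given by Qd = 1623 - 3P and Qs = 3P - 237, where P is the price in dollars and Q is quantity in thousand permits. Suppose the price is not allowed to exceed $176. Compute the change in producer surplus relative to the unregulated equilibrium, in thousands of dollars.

-65928

In a free market, 1623 - 3P = 3P - 237 gives the equilibrium P* = 310, Q* = 693.
Since 176 < 310, the ceiling is binding.
At P = 176: Qd = 1623 - 3·176 = 1095 and Qs = 3·176 - 237 = 291.
Producer surplus without the control is ½ · (310 - 79) · 693 = 80041.5.
With the ceiling, producers sell 291 units at 176, so PS = ½ · (176 - 79) · 291 = 14113.5.
Change in producer surplus = 14113.5 - 80041.5 = -65928.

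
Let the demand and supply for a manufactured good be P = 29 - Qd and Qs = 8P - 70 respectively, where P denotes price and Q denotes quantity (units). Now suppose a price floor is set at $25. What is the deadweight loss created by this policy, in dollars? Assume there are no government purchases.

110.25

Rearranging demand gives Qd = 29 - P. Setting quantity demanded equal to quantity supplied, 29 - P = 8P - 70, gives P* = 11 and Q* = 18.
Because the floor (25) lies above the market-clearing price, it is binding.
At P = 25: Qd = 29 - 25 = 4 and Qs = 8·25 - 70 = 130.
Quantity traded falls to 4. At Q = 4 the demand price is 29 - 4 = 25 and the supply price is (70 + 4)/8 = 9.25.
Deadweight loss = ½ · (25 - 9.25) · (18 - 4) = ½ · 15.75 · 14 = 110.25.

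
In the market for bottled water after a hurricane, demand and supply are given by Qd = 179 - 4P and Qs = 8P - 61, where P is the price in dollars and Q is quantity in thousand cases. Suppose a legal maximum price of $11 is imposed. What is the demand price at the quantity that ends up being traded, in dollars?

38

Setting quantity demanded equal to quantity supplied, 179 - 4P = 8P - 61, gives P* = 20 and Q* = 99.
The ceiling of 11 is below the equilibrium price 20, so it binds.
At P = 11: Qd = 179 - 4·11 = 135 and Qs = 8·11 - 61 = 27.
Only 27 units reach the market. On the demand curve, the marginal buyer's willingness to pay at Q = 27 is (179 - 27)/4 = 38.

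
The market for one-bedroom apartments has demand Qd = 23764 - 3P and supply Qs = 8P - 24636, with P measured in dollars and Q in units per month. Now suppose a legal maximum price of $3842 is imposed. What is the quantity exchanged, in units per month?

6100

In a free market, 23764 - 3P = 8P - 24636 gives the equilibrium P* = 4400, Q* = 10564.
Because the ceiling (3842) lies below the market-clearing price, it is binding.
At P = 3842: Qd = 23764 - 3·3842 = 12238 and Qs = 8·3842 - 24636 = 6100.
The quantity actually transacted is the short side, supply: 6100.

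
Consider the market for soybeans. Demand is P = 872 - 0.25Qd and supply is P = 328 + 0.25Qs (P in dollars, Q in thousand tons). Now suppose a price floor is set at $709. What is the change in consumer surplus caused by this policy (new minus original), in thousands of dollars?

Rearranging demand gives Qd = 3488 - 4P; rearranging supply gives Qs = 4P - 1312. Equilibrium: 3488 - 4P = 4P - 1312, so 4800 = 8P and P* = 600, Q* = 1088.
Since 709 > 600, the floor is binding.
At P = 709: Qd = 3488 - 4·709 = 652 and Qs = 4·709 - 1312 = 1524.
Consumer surplus without the control is ½ · (872 - 600) · 1088 = 147968.
With the floor, consumers buy 652 units at 709, so CS = ½ · (872 - 709) · 652 = 53138.
Change in consumer surplus = 53138 - 147968 = -94830.

-94830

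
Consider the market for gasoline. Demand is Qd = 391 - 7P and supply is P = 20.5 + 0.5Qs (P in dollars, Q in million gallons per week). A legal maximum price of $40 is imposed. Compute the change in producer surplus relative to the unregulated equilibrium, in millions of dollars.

-376

Rearranging supply gives Qs = 2P - 41. Equilibrium: 391 - 7P = 2P - 41, so 432 = 9P and P* = 48, Q* = 55.
Because the ceiling (40) lies below the market-clearing price, it is binding.
At P = 40: Qd = 391 - 7·40 = 111 and Qs = 2·40 - 41 = 39.
Producer surplus without the control is ½ · (48 - 20.5) · 55 = 756.25.
With the ceiling, producers sell 39 units at 40, so PS = ½ · (40 - 20.5) · 39 = 380.25.
Change in producer surplus = 380.25 - 756.25 = -376.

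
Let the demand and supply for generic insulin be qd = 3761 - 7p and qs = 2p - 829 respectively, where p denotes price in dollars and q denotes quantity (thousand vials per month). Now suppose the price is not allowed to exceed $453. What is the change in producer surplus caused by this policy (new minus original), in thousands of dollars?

Without the control the market clears where 3761 - 7p = 2p - 829, i.e. p* = 510 and q* = 191.
The ceiling of 453 is below the equilibrium price 510, so it binds.
At p = 453: qd = 3761 - 7·453 = 590 and qs = 2·453 - 829 = 77.
Producer surplus without the control is ½ · (510 - 414.5) · 191 = 9120.25.
With the ceiling, producers sell 77 units at 453, so PS = ½ · (453 - 414.5) · 77 = 1482.25.
Change in producer surplus = 1482.25 - 9120.25 = -7638.

-7638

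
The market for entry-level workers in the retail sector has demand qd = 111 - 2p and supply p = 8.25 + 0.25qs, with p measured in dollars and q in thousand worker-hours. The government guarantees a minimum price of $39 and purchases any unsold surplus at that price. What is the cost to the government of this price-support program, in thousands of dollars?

3510

Rearranging supply gives qs = 4p - 33. Equilibrium: 111 - 2p = 4p - 33, so 144 = 6p and p* = 24, q* = 63.
Because the floor (39) lies above the market-clearing price, it is binding.
At p = 39: qd = 111 - 2·39 = 33 and qs = 4·39 - 33 = 123.
Surplus = qs - qd = 90.
Government expenditure = surplus × support price = 90 × 39 = 3510.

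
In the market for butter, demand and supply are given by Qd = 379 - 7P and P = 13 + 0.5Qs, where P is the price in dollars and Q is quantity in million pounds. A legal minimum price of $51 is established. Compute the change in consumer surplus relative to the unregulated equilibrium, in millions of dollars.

Rearranging supply gives Qs = 2P - 26. In a free market, 379 - 7P = 2P - 26 gives the equilibrium P* = 45, Q* = 64.
Because the floor (51) lies above the market-clearing price, it is binding.
At P = 51: Qd = 379 - 7·51 = 22 and Qs = 2·51 - 26 = 76.
Consumer surplus without the control is ½ · (379/7 - 45) · 64 = 2048/7.
With the floor, consumers buy 22 units at 51, so CS = ½ · (379/7 - 51) · 22 = 242/7.
Change in consumer surplus = 242/7 - 2048/7 = -258.

-258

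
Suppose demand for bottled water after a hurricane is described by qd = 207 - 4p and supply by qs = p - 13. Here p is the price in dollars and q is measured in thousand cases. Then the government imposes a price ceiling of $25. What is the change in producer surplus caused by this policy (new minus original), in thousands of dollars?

Equilibrium: 207 - 4p = p - 13, so 220 = 5p and p* = 44, q* = 31.
Since 25 < 44, the ceiling is binding.
At p = 25: qd = 207 - 4·25 = 107 and qs = 25 - 13 = 12.
Producer surplus without the control is ½ · (44 - 13) · 31 = 480.5.
With the ceiling, producers sell 12 units at 25, so PS = ½ · (25 - 13) · 12 = 72.
Change in producer surplus = 72 - 480.5 = -408.5.

-408.5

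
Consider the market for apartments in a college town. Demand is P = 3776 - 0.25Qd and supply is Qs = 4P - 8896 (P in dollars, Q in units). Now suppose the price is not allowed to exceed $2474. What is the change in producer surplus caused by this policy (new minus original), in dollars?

-1079352

Rearranging demand gives Qd = 15104 - 4P. In a free market, 15104 - 4P = 4P - 8896 gives the equilibrium P* = 3000, Q* = 3104.
Because the ceiling (2474) lies below the market-clearing price, it is binding.
At P = 2474: Qd = 15104 - 4·2474 = 5208 and Qs = 4·2474 - 8896 = 1000.
Producer surplus without the control is ½ · (3000 - 2224) · 3104 = 1204352.
With the ceiling, producers sell 1000 units at 2474, so PS = ½ · (2474 - 2224) · 1000 = 125000.
Change in producer surplus = 125000 - 1204352 = -1079352.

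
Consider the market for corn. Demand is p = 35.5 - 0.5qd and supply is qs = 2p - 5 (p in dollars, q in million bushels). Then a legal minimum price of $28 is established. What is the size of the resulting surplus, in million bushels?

36

Rearranging demand gives qd = 71 - 2p. Setting quantity demanded equal to quantity supplied, 71 - 2p = 2p - 5, gives p* = 19 and q* = 33.
Because the floor (28) lies above the market-clearing price, it is binding.
At p = 28: qd = 71 - 2·28 = 15 and qs = 2·28 - 5 = 51.
Surplus = qs - qd = 51 - 15 = 36.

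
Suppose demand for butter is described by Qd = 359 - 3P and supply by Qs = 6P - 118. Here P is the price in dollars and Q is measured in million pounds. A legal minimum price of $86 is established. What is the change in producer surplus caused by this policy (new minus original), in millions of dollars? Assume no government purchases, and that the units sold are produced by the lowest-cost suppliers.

In a free market, 359 - 3P = 6P - 118 gives the equilibrium P* = 53, Q* = 200.
The floor of 86 is above the equilibrium price 53, so it binds.
At P = 86: Qd = 359 - 3·86 = 101 and Qs = 6·86 - 118 = 398.
Producer surplus without the control is ½ · (53 - 59/3) · 200 = 10000/3.
With the floor, 101 units are sold at 86. The supply price at Q = 101 is 36.5, so PS = ½ · [(86 - 59/3) + (86 - 36.5)] · 101 = 70195/12.
Change in producer surplus = 70195/12 - 10000/3 = 2516.25.

2516.25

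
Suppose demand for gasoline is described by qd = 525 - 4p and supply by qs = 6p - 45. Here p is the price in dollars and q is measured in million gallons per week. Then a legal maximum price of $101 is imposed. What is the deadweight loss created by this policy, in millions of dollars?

Setting quantity demanded equal to quantity supplied, 525 - 4p = 6p - 45, gives p* = 57 and q* = 297.
The ceiling of 101 is above the equilibrium price 57, so it is not binding; the market clears at p* = 57, q* = 297.
Since the control does not bind, no trades are prevented and deadweight loss is zero.

0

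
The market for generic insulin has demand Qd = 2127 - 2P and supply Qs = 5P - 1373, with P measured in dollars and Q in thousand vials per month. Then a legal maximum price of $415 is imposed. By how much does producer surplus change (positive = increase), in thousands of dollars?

Setting quantity demanded equal to quantity supplied, 2127 - 2P = 5P - 1373, gives P* = 500 and Q* = 1127.
The ceiling of 415 is below the equilibrium price 500, so it binds.
At P = 415: Qd = 2127 - 2·415 = 1297 and Qs = 5·415 - 1373 = 702.
Producer surplus without the control is ½ · (500 - 274.6) · 1127 = 127012.9.
With the ceiling, producers sell 702 units at 415, so PS = ½ · (415 - 274.6) · 702 = 49280.4.
Change in producer surplus = 49280.4 - 127012.9 = -77732.5.

-77732.5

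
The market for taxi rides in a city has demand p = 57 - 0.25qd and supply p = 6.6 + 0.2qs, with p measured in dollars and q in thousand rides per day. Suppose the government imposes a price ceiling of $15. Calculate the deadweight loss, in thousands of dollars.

1102.5

Rearranging demand gives qd = 228 - 4p; rearranging supply gives qs = 5p - 33. In a free market, 228 - 4p = 5p - 33 gives the equilibrium p* = 29, q* = 112.
Because the ceiling (15) lies below the market-clearing price, it is binding.
At p = 15: qd = 228 - 4·15 = 168 and qs = 5·15 - 33 = 42.
Quantity traded falls to 42. At q = 42 the demand price is (228 - 42)/4 = 46.5 and the supply price is (33 + 42)/5 = 15.
Deadweight loss = ½ · (46.5 - 15) · (112 - 42) = ½ · 31.5 · 70 = 1102.5.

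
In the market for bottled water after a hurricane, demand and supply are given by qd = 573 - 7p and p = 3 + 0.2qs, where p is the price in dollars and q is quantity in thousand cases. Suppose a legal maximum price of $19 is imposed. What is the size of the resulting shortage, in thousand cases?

360

Rearranging supply gives qs = 5p - 15. Setting quantity demanded equal to quantity supplied, 573 - 7p = 5p - 15, gives p* = 49 and q* = 230.
The ceiling of 19 is below the equilibrium price 49, so it binds.
At p = 19: qd = 573 - 7·19 = 440 and qs = 5·19 - 15 = 80.
Shortage = qd - qs = 440 - 80 = 360.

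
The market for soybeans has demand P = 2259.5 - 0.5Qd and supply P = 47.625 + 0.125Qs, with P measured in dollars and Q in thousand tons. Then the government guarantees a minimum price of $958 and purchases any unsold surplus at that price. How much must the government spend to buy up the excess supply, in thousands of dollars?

4483440

Rearranging demand gives Qd = 4519 - 2P; rearranging supply gives Qs = 8P - 381. Setting quantity demanded equal to quantity supplied, 4519 - 2P = 8P - 381, gives P* = 490 and Q* = 3539.
Since 958 > 490, the floor is binding.
At P = 958: Qd = 4519 - 2·958 = 2603 and Qs = 8·958 - 381 = 7283.
Surplus = Qs - Qd = 4680.
Government expenditure = surplus × support price = 4680 × 958 = 4483440.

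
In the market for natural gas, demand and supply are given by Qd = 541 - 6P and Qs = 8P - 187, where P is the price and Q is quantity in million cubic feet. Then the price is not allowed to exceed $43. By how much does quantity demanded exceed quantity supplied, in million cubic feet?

126

In a free market, 541 - 6P = 8P - 187 gives the equilibrium P* = 52, Q* = 229.
Because the ceiling (43) lies below the market-clearing price, it is binding.
At P = 43: Qd = 541 - 6·43 = 283 and Qs = 8·43 - 187 = 157.
Shortage = Qd - Qs = 283 - 157 = 126.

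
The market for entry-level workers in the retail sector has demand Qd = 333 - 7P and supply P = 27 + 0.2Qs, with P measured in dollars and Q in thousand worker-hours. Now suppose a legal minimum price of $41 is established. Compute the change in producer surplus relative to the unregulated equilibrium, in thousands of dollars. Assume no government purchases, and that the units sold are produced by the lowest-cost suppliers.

72.4

Rearranging supply gives Qs = 5P - 135. Equilibrium: 333 - 7P = 5P - 135, so 468 = 12P and P* = 39, Q* = 60.
Because the floor (41) lies above the market-clearing price, it is binding.
At P = 41: Qd = 333 - 7·41 = 46 and Qs = 5·41 - 135 = 70.
Producer surplus without the control is ½ · (39 - 27) · 60 = 360.
With the floor, 46 units are sold at 41. The supply price at Q = 46 is 36.2, so PS = ½ · [(41 - 27) + (41 - 36.2)] · 46 = 432.4.
Change in producer surplus = 432.4 - 360 = 72.4.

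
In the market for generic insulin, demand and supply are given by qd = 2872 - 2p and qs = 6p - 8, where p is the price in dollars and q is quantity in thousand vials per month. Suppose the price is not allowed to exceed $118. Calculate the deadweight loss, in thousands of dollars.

702768

Setting quantity demanded equal to quantity supplied, 2872 - 2p = 6p - 8, gives p* = 360 and q* = 2152.
Because the ceiling (118) lies below the market-clearing price, it is binding.
At p = 118: qd = 2872 - 2·118 = 2636 and qs = 6·118 - 8 = 700.
Quantity traded falls to 700. At q = 700 the demand price is (2872 - 700)/2 = 1086 and the supply price is (8 + 700)/6 = 118.
Deadweight loss = ½ · (1086 - 118) · (2152 - 700) = ½ · 968 · 1452 = 702768.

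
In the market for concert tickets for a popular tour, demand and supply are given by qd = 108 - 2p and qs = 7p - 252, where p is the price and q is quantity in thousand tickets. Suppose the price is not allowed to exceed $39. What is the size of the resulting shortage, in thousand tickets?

In a free market, 108 - 2p = 7p - 252 gives the equilibrium p* = 40, q* = 28.
The ceiling of 39 is below the equilibrium price 40, so it binds.
At p = 39: qd = 108 - 2·39 = 30 and qs = 7·39 - 252 = 21.
Shortage = qd - qs = 30 - 21 = 9.

9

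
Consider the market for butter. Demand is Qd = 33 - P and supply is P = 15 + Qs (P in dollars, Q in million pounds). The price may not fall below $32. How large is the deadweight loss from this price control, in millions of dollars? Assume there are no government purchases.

64

Rearranging supply gives Qs = P - 15. Setting quantity demanded equal to quantity supplied, 33 - P = P - 15, gives P* = 24 and Q* = 9.
Since 32 > 24, the floor is binding.
At P = 32: Qd = 33 - 32 = 1 and Qs = 32 - 15 = 17.
Quantity traded falls to 1. At Q = 1 the demand price is 33 - 1 = 32 and the supply price is 15 + 1 = 16.
Deadweight loss = ½ · (32 - 16) · (9 - 1) = ½ · 16 · 8 = 64.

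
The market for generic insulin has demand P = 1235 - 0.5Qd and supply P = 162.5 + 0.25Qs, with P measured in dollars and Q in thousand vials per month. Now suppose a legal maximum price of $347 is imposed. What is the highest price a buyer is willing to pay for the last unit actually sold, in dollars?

Rearranging demand gives Qd = 2470 - 2P; rearranging supply gives Qs = 4P - 650. Setting quantity demanded equal to quantity supplied, 2470 - 2P = 4P - 650, gives P* = 520 and Q* = 1430.
The ceiling of 347 is below the equilibrium price 520, so it binds.
At P = 347: Qd = 2470 - 2·347 = 1776 and Qs = 4·347 - 650 = 738.
Only 738 units reach the market. On the demand curve, the marginal buyer's willingness to pay at Q = 738 is (2470 - 738)/2 = 866.

866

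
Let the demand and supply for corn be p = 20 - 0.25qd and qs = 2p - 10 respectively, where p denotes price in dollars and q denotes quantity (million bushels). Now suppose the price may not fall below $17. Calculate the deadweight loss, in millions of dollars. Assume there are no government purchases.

Rearranging demand gives qd = 80 - 4p. Setting quantity demanded equal to quantity supplied, 80 - 4p = 2p - 10, gives p* = 15 and q* = 20.
The floor of 17 is above the equilibrium price 15, so it binds.
At p = 17: qd = 80 - 4·17 = 12 and qs = 2·17 - 10 = 24.
Quantity traded falls to 12. At q = 12 the demand price is (80 - 12)/4 = 17 and the supply price is (10 + 12)/2 = 11.
Deadweight loss = ½ · (17 - 11) · (20 - 12) = ½ · 6 · 8 = 24.

24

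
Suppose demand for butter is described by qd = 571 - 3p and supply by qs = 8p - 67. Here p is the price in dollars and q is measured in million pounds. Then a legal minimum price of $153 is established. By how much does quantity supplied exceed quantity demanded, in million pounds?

1045

Equilibrium: 571 - 3p = 8p - 67, so 638 = 11p and p* = 58, q* = 397.
The floor of 153 is above the equilibrium price 58, so it binds.
At p = 153: qd = 571 - 3·153 = 112 and qs = 8·153 - 67 = 1157.
Surplus = qs - qd = 1157 - 112 = 1045.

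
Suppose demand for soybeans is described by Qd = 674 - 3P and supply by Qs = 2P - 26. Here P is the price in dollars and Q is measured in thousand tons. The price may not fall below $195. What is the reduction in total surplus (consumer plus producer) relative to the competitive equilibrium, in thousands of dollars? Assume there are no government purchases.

In a free market, 674 - 3P = 2P - 26 gives the equilibrium P* = 140, Q* = 254.
Since 195 > 140, the floor is binding.
At P = 195: Qd = 674 - 3·195 = 89 and Qs = 2·195 - 26 = 364.
Quantity traded falls to 89. At Q = 89 the demand price is (674 - 89)/3 = 195 and the supply price is (26 + 89)/2 = 57.5.
Deadweight loss = ½ · (195 - 57.5) · (254 - 89) = ½ · 137.5 · 165 = 11343.75.

11343.75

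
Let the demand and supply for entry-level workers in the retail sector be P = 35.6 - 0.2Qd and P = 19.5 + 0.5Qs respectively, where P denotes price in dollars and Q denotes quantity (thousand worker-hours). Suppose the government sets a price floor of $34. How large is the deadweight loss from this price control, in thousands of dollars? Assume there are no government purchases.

78.75

Rearranging demand gives Qd = 178 - 5P; rearranging supply gives Qs = 2P - 39. Equilibrium: 178 - 5P = 2P - 39, so 217 = 7P and P* = 31, Q* = 23.
The floor of 34 is above the equilibrium price 31, so it binds.
At P = 34: Qd = 178 - 5·34 = 8 and Qs = 2·34 - 39 = 29.
Quantity traded falls to 8. At Q = 8 the demand price is (178 - 8)/5 = 34 and the supply price is (39 + 8)/2 = 23.5.
Deadweight loss = ½ · (34 - 23.5) · (23 - 8) = ½ · 10.5 · 15 = 78.75.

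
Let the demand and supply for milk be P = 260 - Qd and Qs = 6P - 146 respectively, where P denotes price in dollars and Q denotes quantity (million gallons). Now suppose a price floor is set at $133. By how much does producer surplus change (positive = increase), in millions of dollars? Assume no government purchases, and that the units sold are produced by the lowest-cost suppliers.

Rearranging demand gives Qd = 260 - P. In a free market, 260 - P = 6P - 146 gives the equilibrium P* = 58, Q* = 202.
The floor of 133 is above the equilibrium price 58, so it binds.
At P = 133: Qd = 260 - 133 = 127 and Qs = 6·133 - 146 = 652.
Producer surplus without the control is ½ · (58 - 73/3) · 202 = 10201/3.
With the floor, 127 units are sold at 133. The supply price at Q = 127 is 45.5, so PS = ½ · [(133 - 73/3) + (133 - 45.5)] · 127 = 149479/12.
Change in producer surplus = 149479/12 - 10201/3 = 9056.25.

9056.25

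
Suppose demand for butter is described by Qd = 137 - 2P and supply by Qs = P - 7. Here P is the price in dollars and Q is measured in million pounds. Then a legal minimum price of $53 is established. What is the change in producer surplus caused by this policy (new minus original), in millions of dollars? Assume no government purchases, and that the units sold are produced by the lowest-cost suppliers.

105

Without the control the market clears where 137 - 2P = P - 7, i.e. P* = 48 and Q* = 41.
Since 53 > 48, the floor is binding.
At P = 53: Qd = 137 - 2·53 = 31 and Qs = 53 - 7 = 46.
Producer surplus without the control is ½ · (48 - 7) · 41 = 840.5.
With the floor, 31 units are sold at 53. The supply price at Q = 31 is 38, so PS = ½ · [(53 - 7) + (53 - 38)] · 31 = 945.5.
Change in producer surplus = 945.5 - 840.5 = 105.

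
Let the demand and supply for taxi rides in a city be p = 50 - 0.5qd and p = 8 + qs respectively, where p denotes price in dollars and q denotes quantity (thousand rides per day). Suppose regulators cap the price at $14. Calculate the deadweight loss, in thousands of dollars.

Rearranging demand gives qd = 100 - 2p; rearranging supply gives qs = p - 8. Setting quantity demanded equal to quantity supplied, 100 - 2p = p - 8, gives p* = 36 and q* = 28.
Since 14 < 36, the ceiling is binding.
At p = 14: qd = 100 - 2·14 = 72 and qs = 14 - 8 = 6.
Quantity traded falls to 6. At q = 6 the demand price is (100 - 6)/2 = 47 and the supply price is 8 + 6 = 14.
Deadweight loss = ½ · (47 - 14) · (28 - 6) = ½ · 33 · 22 = 363.

363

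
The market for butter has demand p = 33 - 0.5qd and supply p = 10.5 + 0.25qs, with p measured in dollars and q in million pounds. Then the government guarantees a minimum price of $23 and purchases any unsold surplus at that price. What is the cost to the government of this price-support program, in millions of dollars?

690

Rearranging demand gives qd = 66 - 2p; rearranging supply gives qs = 4p - 42. Equilibrium: 66 - 2p = 4p - 42, so 108 = 6p and p* = 18, q* = 30.
Because the floor (23) lies above the market-clearing price, it is binding.
At p = 23: qd = 66 - 2·23 = 20 and qs = 4·23 - 42 = 50.
Surplus = qs - qd = 30.
Government expenditure = surplus × support price = 30 × 23 = 690.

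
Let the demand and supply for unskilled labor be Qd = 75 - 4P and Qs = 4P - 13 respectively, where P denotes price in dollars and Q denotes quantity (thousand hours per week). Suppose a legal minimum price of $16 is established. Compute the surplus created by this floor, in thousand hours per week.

40

In a free market, 75 - 4P = 4P - 13 gives the equilibrium P* = 11, Q* = 31.
Because the floor (16) lies above the market-clearing price, it is binding.
At P = 16: Qd = 75 - 4·16 = 11 and Qs = 4·16 - 13 = 51.
Surplus = Qs - Qd = 51 - 11 = 40.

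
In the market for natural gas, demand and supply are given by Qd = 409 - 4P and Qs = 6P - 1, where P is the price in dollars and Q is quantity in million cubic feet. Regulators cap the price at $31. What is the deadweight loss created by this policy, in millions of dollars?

750

In a free market, 409 - 4P = 6P - 1 gives the equilibrium P* = 41, Q* = 245.
Since 31 < 41, the ceiling is binding.
At P = 31: Qd = 409 - 4·31 = 285 and Qs = 6·31 - 1 = 185.
Quantity traded falls to 185. At Q = 185 the demand price is (409 - 185)/4 = 56 and the supply price is (1 + 185)/6 = 31.
Deadweight loss = ½ · (56 - 31) · (245 - 185) = ½ · 25 · 60 = 750.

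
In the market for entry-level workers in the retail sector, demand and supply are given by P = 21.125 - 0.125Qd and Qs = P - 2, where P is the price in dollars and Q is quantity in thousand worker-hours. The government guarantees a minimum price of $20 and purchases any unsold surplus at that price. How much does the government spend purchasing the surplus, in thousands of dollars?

180

Rearranging demand gives Qd = 169 - 8P. Setting quantity demanded equal to quantity supplied, 169 - 8P = P - 2, gives P* = 19 and Q* = 17.
Since 20 > 19, the floor is binding.
At P = 20: Qd = 169 - 8·20 = 9 and Qs = 20 - 2 = 18.
Surplus = Qs - Qd = 9.
Government expenditure = surplus × support price = 9 × 20 = 180.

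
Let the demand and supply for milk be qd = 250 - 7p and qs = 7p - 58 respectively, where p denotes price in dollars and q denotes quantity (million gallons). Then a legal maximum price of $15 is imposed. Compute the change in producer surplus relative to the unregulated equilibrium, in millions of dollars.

Setting quantity demanded equal to quantity supplied, 250 - 7p = 7p - 58, gives p* = 22 and q* = 96.
The ceiling of 15 is below the equilibrium price 22, so it binds.
At p = 15: qd = 250 - 7·15 = 145 and qs = 7·15 - 58 = 47.
Producer surplus without the control is ½ · (22 - 58/7) · 96 = 4608/7.
With the ceiling, producers sell 47 units at 15, so PS = ½ · (15 - 58/7) · 47 = 2209/14.
Change in producer surplus = 2209/14 - 4608/7 = -500.5.

-500.5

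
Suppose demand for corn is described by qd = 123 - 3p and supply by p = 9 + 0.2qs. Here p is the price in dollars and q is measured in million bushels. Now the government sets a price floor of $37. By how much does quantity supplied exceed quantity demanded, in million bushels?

Rearranging supply gives qs = 5p - 45. Without the control the market clears where 123 - 3p = 5p - 45, i.e. p* = 21 and q* = 60.
Since 37 > 21, the floor is binding.
At p = 37: qd = 123 - 3·37 = 12 and qs = 5·37 - 45 = 140.
Surplus = qs - qd = 140 - 12 = 128.

128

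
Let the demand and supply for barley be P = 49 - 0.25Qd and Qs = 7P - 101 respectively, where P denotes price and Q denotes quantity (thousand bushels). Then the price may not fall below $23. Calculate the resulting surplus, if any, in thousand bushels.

0

Rearranging demand gives Qd = 196 - 4P. Setting quantity demanded equal to quantity supplied, 196 - 4P = 7P - 101, gives P* = 27 and Q* = 88.
The floor of 23 is below the equilibrium price 27, so it is not binding; the market clears at P* = 27, Q* = 88.
Since the control does not bind, there is no surplus.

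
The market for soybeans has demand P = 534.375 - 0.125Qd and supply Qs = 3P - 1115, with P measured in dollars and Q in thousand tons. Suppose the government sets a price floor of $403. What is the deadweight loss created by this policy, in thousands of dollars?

0

Rearranging demand gives Qd = 4275 - 8P. Setting quantity demanded equal to quantity supplied, 4275 - 8P = 3P - 1115, gives P* = 490 and Q* = 355.
The floor of 403 is below the equilibrium price 490, so it is not binding; the market clears at P* = 490, Q* = 355.
Since the control does not bind, no trades are prevented and deadweight loss is zero.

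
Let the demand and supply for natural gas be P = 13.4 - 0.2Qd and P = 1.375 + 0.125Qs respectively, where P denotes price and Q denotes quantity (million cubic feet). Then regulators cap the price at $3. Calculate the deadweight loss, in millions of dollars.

93.6

Rearranging demand gives Qd = 67 - 5P; rearranging supply gives Qs = 8P - 11. Setting quantity demanded equal to quantity supplied, 67 - 5P = 8P - 11, gives P* = 6 and Q* = 37.
Because the ceiling (3) lies below the market-clearing price, it is binding.
At P = 3: Qd = 67 - 5·3 = 52 and Qs = 8·3 - 11 = 13.
Quantity traded falls to 13. At Q = 13 the demand price is (67 - 13)/5 = 10.8 and the supply price is (11 + 13)/8 = 3.
Deadweight loss = ½ · (10.8 - 3) · (37 - 13) = ½ · 7.8 · 24 = 93.6.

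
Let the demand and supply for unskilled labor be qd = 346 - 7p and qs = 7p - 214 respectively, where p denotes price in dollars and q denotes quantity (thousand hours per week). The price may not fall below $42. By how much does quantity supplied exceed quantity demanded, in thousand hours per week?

28

In a free market, 346 - 7p = 7p - 214 gives the equilibrium p* = 40, q* = 66.
Because the floor (42) lies above the market-clearing price, it is binding.
At p = 42: qd = 346 - 7·42 = 52 and qs = 7·42 - 214 = 80.
Surplus = qs - qd = 80 - 52 = 28.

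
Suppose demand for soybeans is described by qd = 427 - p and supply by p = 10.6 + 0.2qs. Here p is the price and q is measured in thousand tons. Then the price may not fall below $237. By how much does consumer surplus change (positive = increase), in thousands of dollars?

Rearranging supply gives qs = 5p - 53. Setting quantity demanded equal to quantity supplied, 427 - p = 5p - 53, gives p* = 80 and q* = 347.
Since 237 > 80, the floor is binding.
At p = 237: qd = 427 - 237 = 190 and qs = 5·237 - 53 = 1132.
Consumer surplus without the control is ½ · (427 - 80) · 347 = 60204.5.
With the floor, consumers buy 190 units at 237, so CS = ½ · (427 - 237) · 190 = 18050.
Change in consumer surplus = 18050 - 60204.5 = -42154.5.

-42154.5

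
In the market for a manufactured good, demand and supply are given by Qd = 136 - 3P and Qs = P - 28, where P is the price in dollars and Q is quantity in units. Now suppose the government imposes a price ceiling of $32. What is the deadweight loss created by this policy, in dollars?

In a free market, 136 - 3P = P - 28 gives the equilibrium P* = 41, Q* = 13.
Because the ceiling (32) lies below the market-clearing price, it is binding.
At P = 32: Qd = 136 - 3·32 = 40 and Qs = 32 - 28 = 4.
Quantity traded falls to 4. At Q = 4 the demand price is (136 - 4)/3 = 44 and the supply price is 28 + 4 = 32.
Deadweight loss = ½ · (44 - 32) · (13 - 4) = ½ · 12 · 9 = 54.

54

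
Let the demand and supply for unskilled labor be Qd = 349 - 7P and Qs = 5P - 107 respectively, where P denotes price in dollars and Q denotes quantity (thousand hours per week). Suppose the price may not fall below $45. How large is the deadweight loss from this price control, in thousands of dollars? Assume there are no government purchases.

411.6

In a free market, 349 - 7P = 5P - 107 gives the equilibrium P* = 38, Q* = 83.
Since 45 > 38, the floor is binding.
At P = 45: Qd = 349 - 7·45 = 34 and Qs = 5·45 - 107 = 118.
Quantity traded falls to 34. At Q = 34 the demand price is (349 - 34)/7 = 45 and the supply price is (107 + 34)/5 = 28.2.
Deadweight loss = ½ · (45 - 28.2) · (83 - 34) = ½ · 16.8 · 49 = 411.6.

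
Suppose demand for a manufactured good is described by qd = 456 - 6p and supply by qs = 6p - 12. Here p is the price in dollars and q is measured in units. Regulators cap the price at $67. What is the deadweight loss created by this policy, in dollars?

0

Without the control the market clears where 456 - 6p = 6p - 12, i.e. p* = 39 and q* = 222.
The ceiling of 67 is above the equilibrium price 39, so it is not binding; the market clears at p* = 39, q* = 222.
Since the control does not bind, no trades are prevented and deadweight loss is zero.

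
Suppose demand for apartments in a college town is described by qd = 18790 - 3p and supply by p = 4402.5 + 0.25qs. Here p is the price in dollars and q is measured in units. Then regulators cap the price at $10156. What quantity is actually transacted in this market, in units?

3190

Rearranging supply gives qs = 4p - 17610. Equilibrium: 18790 - 3p = 4p - 17610, so 36400 = 7p and p* = 5200, q* = 3190.
Since 10156 is above p* = 5200, the ceiling does not bind and the free-market outcome prevails.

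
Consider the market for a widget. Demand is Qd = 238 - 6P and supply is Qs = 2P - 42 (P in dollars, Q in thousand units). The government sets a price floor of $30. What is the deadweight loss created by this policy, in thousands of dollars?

Setting quantity demanded equal to quantity supplied, 238 - 6P = 2P - 42, gives P* = 35 and Q* = 28.
The floor of 30 is below the equilibrium price 35, so it is not binding; the market clears at P* = 35, Q* = 28.
Since the control does not bind, no trades are prevented and deadweight loss is zero.

0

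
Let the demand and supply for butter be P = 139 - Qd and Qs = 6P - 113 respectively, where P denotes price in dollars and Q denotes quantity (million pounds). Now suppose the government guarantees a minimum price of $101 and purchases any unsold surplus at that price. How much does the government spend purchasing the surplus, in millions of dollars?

45955

Rearranging demand gives Qd = 139 - P. Setting quantity demanded equal to quantity supplied, 139 - P = 6P - 113, gives P* = 36 and Q* = 103.
Since 101 > 36, the floor is binding.
At P = 101: Qd = 139 - 101 = 38 and Qs = 6·101 - 113 = 493.
Surplus = Qs - Qd = 455.
Government expenditure = surplus × support price = 455 × 101 = 45955.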